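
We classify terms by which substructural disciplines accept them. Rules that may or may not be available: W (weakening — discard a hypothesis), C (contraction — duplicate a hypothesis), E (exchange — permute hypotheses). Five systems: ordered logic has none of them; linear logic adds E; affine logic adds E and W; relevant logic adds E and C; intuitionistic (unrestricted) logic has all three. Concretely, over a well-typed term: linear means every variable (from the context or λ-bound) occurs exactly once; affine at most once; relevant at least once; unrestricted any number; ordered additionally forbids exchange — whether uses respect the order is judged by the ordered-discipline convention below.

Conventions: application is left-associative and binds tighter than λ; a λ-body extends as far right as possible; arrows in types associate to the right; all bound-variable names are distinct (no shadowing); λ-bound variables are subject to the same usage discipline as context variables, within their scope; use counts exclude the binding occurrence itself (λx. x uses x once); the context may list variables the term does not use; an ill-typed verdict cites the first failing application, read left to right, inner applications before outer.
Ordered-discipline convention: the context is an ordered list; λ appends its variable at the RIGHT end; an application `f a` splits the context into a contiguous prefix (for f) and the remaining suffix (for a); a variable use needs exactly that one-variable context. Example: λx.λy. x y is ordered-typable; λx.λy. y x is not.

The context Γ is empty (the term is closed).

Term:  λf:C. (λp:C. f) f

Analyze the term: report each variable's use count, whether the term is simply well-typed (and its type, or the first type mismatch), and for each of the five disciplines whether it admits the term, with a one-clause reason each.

usage: f [bound]: 2×; p [bound]: 0×
uses in reading order: f, f
typing: the term checks, with type C -> C
ordered ✗ (repeated use of f ×2; unused: p — weakening required)
linear ✗ (repeated use of f ×2; unused: p — weakening required)
affine ✗ (repeated use of f ×2)
relevant ✗ (unused: p — weakening required)
unrestricted ✓ (type-checks (C -> C) and nothing is barred)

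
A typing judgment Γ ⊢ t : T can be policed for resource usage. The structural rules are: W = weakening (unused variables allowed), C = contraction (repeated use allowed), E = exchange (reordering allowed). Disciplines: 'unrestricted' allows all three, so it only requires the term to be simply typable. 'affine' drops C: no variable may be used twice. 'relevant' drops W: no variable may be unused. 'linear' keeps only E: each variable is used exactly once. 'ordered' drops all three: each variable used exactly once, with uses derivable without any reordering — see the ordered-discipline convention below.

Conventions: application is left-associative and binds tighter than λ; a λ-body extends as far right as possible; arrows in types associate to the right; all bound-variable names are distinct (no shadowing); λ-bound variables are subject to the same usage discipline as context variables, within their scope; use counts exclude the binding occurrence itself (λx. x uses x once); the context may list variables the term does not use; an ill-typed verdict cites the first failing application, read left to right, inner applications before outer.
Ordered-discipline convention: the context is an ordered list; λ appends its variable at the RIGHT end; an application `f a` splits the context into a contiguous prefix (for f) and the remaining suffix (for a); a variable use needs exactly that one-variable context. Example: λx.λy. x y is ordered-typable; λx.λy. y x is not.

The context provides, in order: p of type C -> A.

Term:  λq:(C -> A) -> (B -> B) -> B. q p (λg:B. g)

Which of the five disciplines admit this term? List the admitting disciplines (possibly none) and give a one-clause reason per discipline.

accepted by: linear, affine, relevant, unrestricted
variable uses: p ×1; q (λ-bound) ×1; g (λ-bound) ×1
uses in reading order: q, p, g
typing: the term checks, with type ((C -> A) -> (B -> B) -> B) -> B
ordered: ✗ — no contiguous prefix/suffix split fits q, p, g
linear: ✓ — each of p, q, g used exactly once
affine: ✓ — p, q, g: no repeats, contraction unneeded
relevant: ✓ — at least one use each (p, q, g)
unrestricted: ✓ — well-typed at ((C -> A) -> (B -> B) -> B) -> B; no restrictions here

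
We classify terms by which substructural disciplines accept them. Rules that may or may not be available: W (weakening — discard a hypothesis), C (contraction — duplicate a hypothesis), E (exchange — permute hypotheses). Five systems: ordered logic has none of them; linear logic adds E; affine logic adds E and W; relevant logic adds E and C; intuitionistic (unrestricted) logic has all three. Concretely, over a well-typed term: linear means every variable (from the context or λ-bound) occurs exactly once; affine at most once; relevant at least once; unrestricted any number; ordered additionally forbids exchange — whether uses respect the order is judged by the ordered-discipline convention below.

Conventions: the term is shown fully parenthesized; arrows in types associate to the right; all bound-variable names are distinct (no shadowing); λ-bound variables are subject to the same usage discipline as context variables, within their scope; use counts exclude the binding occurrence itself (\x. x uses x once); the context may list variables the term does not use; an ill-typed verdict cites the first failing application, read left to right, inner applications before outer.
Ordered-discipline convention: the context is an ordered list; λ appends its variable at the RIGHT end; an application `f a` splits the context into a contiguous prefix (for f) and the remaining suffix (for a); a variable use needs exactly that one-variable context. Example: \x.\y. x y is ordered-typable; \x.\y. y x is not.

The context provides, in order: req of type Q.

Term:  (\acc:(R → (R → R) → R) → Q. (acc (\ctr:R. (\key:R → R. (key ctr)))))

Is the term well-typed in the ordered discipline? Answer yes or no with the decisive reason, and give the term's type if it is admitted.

no — req never used (weakening)
usage: req: 0×; acc [bound]: 1×; ctr [bound]: 1×; key [bound]: 1×
order of uses: acc, key, ctr
typing: well-typed at ((R → (R → R) → R) → Q) → Q
across the five disciplines: ordered ✗ | linear ✗ | affine ✓ | relevant ✗ | unrestricted ✓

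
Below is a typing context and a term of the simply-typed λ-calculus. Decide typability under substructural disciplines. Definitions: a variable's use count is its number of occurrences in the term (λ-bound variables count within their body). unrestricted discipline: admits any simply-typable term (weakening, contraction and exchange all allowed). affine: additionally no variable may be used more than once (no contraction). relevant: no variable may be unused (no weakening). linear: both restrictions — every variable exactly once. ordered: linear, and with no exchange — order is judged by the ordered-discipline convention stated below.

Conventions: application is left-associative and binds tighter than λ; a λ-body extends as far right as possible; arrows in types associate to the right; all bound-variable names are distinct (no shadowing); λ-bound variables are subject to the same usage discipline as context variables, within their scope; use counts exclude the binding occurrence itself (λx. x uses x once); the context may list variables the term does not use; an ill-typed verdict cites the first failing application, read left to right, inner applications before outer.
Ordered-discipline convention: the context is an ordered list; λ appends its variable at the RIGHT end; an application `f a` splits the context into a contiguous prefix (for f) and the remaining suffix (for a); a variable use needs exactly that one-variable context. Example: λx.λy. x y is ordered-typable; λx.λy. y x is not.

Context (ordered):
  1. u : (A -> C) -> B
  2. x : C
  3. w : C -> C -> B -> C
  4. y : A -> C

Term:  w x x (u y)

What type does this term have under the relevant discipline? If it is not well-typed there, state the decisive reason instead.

term : C
variable uses: u: 1; x: 2; w: 1; y: 1
order of uses: w, x, x, u, y
typing: the term checks, with type C
all disciplines: ordered ✗; linear ✗; affine ✗; relevant ✓; unrestricted ✓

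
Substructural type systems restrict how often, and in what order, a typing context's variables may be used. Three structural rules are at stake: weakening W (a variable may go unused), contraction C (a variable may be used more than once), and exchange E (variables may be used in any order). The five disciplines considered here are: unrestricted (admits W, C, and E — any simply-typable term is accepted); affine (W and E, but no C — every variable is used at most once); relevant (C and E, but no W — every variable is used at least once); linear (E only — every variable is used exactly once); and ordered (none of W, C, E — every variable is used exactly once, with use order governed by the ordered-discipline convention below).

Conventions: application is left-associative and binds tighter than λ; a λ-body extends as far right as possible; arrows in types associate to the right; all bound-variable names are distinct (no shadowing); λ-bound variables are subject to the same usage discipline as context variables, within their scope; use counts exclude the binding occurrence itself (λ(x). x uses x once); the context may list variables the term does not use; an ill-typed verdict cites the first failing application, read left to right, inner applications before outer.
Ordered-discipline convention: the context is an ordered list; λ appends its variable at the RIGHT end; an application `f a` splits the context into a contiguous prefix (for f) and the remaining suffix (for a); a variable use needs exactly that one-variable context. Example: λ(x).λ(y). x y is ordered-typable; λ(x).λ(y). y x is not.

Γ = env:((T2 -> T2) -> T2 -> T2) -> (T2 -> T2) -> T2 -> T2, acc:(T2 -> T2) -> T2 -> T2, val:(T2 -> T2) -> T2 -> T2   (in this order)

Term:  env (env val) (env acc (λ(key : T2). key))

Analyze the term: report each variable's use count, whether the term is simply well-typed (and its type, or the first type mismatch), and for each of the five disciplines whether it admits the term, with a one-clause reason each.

counts: env: 3×; acc: 1×; val: 1×; key (bound): 1×
uses in reading order: env, env, val, env, acc, key
typing: the term checks, with type T2 -> T2
ordered: ✗ — env ×3 used more than once (contraction)
linear: ✗ — env ×3 used more than once (contraction)
affine: ✗ — env ×3 used more than once (contraction)
relevant: ✓ — every one of env, acc, val, key appears
unrestricted: ✓ — typability at T2 -> T2 is all that's needed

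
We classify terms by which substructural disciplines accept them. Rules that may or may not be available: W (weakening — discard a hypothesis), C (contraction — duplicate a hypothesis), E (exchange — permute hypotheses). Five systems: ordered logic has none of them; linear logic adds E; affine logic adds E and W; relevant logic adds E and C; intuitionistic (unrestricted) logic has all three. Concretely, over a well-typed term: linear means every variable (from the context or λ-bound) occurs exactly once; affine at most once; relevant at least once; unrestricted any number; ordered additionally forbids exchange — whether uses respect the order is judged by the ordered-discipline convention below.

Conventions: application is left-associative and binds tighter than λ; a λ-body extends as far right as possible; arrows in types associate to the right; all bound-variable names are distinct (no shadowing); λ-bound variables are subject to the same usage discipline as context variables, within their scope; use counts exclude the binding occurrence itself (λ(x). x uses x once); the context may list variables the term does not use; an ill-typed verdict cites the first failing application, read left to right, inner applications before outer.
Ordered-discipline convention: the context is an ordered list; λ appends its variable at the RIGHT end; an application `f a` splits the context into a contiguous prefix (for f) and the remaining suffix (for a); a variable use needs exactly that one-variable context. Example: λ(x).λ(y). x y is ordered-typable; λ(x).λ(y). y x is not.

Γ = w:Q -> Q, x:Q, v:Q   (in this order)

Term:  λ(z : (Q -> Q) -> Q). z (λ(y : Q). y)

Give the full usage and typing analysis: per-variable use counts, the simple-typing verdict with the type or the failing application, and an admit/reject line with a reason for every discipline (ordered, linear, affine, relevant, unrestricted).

usage: w=0; x=0; v=0; z [bound]=1; y [bound]=1
left-to-right use order: z, y
typing: ✓ — ((Q -> Q) -> Q) -> Q
ordered ✗ (w, x, v left unused)
linear ✗ (w, x, v left unused)
affine ✓ (no duplicate uses among w, x, v, z, y)
relevant ✗ (w, x, v left unused)
unrestricted ✓ (typability at ((Q -> Q) -> Q) -> Q is all that's needed)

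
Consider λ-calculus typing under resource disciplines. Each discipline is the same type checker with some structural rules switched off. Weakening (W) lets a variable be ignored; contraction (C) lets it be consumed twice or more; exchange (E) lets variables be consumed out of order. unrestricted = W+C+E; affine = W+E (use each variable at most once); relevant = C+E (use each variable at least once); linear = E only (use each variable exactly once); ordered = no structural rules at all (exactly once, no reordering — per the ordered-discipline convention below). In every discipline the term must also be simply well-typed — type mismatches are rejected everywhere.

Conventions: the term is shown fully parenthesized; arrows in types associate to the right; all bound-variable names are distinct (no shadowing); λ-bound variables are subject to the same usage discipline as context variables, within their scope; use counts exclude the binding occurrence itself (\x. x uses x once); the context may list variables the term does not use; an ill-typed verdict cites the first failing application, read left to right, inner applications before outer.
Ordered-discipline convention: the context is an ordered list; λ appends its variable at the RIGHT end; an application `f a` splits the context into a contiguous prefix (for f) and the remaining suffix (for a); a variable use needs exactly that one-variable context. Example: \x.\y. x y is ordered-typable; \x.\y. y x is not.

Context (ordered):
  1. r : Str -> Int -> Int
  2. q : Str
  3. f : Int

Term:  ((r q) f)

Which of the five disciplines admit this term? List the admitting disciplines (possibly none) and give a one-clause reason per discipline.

admitted by: ordered, linear, affine, relevant, unrestricted
variable uses: r: 1; q: 1; f: 1
left-to-right use order: r, q, f
typing: the term checks, with type Int
ordered ✓ (single-use (r, q, f), ordered derivation ok)
linear ✓ (single use per variable (r, q, f))
affine ✓ (r, q, f: no repeats, contraction unneeded)
relevant ✓ (at least one use each (r, q, f))
unrestricted ✓ (typability at Int is all that's needed)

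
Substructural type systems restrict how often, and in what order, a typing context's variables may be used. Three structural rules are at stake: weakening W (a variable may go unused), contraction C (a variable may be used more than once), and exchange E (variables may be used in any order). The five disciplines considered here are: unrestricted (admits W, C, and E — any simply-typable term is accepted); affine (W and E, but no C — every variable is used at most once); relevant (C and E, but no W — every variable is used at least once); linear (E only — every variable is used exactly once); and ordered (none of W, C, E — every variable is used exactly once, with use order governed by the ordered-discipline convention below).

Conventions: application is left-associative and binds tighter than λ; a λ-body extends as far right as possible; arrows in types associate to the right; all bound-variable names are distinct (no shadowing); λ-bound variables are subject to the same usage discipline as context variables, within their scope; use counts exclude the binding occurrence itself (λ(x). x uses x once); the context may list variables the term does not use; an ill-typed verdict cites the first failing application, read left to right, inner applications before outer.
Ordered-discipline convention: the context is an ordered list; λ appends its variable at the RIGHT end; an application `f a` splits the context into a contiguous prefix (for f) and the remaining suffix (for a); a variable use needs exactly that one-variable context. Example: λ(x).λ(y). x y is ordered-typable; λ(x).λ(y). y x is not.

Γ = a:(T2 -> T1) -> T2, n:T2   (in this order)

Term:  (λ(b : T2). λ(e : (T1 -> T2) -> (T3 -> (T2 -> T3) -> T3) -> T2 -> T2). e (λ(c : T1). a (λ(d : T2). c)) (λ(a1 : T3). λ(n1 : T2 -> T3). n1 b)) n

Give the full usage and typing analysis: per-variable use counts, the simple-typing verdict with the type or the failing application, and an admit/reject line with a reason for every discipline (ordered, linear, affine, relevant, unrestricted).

variable uses: a: 1, n: 1, b [bound]: 1, e [bound]: 1, c [bound]: 1, d [bound]: 0, a1 [bound]: 0, n1 [bound]: 1
left-to-right use order: e, a, c, n1, b, n
typing: the term checks, with type ((T1 -> T2) -> (T3 -> (T2 -> T3) -> T3) -> T2 -> T2) -> T2 -> T2
ordered: ✗, d, a1 never used (weakening)
linear: ✗, d, a1 never used (weakening)
affine: ✓, none of a, n, b, e, c, d, a1, n1 used more than once
relevant: ✗, d, a1 never used (weakening)
unrestricted: ✓, simply typable at ((T1 -> T2) -> (T3 -> (T2 -> T3) -> T3) -> T2 -> T2) -> T2 -> T2; W, C, E all held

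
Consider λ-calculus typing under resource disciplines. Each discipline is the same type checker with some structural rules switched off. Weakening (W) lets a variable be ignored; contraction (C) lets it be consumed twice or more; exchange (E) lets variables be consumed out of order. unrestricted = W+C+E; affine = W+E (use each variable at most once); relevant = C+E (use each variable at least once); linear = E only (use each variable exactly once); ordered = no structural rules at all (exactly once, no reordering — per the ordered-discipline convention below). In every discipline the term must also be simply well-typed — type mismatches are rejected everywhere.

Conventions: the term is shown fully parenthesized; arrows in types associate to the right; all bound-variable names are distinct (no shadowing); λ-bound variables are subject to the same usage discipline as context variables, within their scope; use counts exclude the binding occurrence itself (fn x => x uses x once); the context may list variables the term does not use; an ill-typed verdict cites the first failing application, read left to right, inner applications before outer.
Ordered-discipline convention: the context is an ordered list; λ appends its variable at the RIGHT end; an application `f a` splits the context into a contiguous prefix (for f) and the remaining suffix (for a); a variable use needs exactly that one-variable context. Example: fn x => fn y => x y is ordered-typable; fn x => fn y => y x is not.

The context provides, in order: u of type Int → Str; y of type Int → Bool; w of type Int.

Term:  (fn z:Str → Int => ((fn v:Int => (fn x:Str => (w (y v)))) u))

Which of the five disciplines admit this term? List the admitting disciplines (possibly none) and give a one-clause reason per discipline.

admitting disciplines: none
use counts: u=1, y=1, w=1, z (bound)=0, v (bound)=1, x (bound)=0
uses in reading order: w, y, v, u
typing: ill-typed: non-function type Int applied to an argument
ordered: ✗ — not simply typable
linear: ✗ — fails simple typing
affine: ✗ — a type mismatch blocks all five
relevant: ✗ — the type mismatch rejects it
unrestricted: ✗ — not simply typable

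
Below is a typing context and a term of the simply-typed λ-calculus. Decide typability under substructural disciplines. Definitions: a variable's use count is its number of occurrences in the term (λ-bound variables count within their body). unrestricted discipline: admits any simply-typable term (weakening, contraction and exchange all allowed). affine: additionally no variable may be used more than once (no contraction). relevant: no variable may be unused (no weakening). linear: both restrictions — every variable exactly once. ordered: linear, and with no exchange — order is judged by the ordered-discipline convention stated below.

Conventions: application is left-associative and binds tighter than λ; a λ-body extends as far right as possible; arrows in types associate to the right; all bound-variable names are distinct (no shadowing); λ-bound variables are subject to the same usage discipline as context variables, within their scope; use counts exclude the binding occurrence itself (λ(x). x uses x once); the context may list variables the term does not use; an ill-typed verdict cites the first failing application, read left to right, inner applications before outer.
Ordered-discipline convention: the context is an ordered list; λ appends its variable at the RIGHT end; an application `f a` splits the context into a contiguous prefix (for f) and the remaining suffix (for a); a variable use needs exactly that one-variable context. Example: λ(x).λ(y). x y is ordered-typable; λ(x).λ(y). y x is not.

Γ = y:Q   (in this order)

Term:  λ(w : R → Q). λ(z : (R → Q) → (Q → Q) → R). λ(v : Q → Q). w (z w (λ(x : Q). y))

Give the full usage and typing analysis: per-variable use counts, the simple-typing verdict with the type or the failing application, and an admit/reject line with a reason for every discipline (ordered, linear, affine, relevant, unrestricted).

use counts: y ×1; w (bound) ×2; z (bound) ×1; v (bound) ×0; x (bound) ×0
use order (left to right): w, z, w, y
typing: well-typed — term : (R → Q) → ((R → Q) → (Q → Q) → R) → (Q → Q) → Q
ordered ✗ (needs contraction — w ×2; v, x left unused)
linear ✗ (needs contraction — w ×2; v, x left unused)
affine ✗ (needs contraction — w ×2)
relevant ✗ (v, x left unused)
unrestricted ✓ (typability at (R → Q) → ((R → Q) → (Q → Q) → R) → (Q → Q) → Q is all that's needed)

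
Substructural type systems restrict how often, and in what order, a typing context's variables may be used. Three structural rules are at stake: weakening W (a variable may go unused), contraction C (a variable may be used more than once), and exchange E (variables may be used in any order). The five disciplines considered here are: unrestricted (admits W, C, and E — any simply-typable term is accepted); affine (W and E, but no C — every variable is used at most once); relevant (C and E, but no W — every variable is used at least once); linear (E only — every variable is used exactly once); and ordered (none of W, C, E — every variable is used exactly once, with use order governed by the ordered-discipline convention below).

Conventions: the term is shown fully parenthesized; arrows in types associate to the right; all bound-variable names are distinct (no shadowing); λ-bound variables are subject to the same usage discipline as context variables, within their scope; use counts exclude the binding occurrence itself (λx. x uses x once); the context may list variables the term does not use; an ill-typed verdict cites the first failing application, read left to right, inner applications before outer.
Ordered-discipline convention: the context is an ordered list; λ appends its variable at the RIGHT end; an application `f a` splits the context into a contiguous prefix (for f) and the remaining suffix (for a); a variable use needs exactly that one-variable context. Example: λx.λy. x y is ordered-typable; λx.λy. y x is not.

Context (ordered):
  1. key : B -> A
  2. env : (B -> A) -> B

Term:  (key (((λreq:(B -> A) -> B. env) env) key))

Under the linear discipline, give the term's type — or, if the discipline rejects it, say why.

not well-typed under linear — key ×2, env ×2 used more than once (contraction); needs weakening: req unused
variable uses: key ×2; env ×2; req [bound] ×0
use order (left to right): key, env, env, key
typing: well-typed at A
all disciplines: ordered ✗, linear ✗, affine ✗, relevant ✗, unrestricted ✓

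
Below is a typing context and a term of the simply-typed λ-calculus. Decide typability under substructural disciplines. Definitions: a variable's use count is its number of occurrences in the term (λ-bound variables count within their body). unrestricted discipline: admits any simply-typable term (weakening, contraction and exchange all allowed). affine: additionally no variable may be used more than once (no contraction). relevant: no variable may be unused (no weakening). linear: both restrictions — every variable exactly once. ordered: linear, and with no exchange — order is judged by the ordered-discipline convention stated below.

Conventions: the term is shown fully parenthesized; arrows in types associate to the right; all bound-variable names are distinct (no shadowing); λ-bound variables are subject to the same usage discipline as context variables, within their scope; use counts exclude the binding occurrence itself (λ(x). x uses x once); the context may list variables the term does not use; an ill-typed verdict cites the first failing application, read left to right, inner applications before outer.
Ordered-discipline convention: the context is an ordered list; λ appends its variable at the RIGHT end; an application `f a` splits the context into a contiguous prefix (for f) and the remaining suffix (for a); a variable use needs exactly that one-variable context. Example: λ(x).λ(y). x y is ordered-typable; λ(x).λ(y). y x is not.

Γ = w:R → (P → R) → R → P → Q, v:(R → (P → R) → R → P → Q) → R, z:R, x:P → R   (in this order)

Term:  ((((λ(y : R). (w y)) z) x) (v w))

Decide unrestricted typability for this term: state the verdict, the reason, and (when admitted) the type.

yes — simply typable at P → Q; W, C, E all held; term : P → Q
usage: w: 2×; v: 1×; z: 1×; x: 1×; y (bound): 1×
order of uses: w, y, z, x, v, w
typing: well-typed at P → Q
summary: ordered ✗ | linear ✗ | affine ✗ | relevant ✓ | unrestricted ✓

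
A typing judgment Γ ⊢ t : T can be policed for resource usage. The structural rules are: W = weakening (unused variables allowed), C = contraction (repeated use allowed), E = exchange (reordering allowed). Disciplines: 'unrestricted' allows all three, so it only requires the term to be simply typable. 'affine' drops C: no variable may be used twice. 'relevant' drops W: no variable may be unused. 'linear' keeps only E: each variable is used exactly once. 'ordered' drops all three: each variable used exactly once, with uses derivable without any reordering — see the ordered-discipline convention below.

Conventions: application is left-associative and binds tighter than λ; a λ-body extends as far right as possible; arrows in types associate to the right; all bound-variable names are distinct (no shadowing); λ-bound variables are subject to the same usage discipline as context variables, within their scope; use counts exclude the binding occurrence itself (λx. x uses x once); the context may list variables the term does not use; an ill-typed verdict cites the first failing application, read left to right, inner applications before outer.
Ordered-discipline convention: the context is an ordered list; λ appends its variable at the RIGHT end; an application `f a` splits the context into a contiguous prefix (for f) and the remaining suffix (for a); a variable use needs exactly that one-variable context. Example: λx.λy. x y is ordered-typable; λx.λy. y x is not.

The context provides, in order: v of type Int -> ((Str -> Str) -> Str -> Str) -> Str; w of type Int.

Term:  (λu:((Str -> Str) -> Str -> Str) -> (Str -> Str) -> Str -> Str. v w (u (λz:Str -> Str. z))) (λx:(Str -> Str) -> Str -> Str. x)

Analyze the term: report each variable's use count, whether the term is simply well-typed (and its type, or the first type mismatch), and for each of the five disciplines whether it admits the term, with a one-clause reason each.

counts: v: 1, w: 1, u [bound]: 1, z [bound]: 1, x [bound]: 1
order of uses: v, w, u, z, x
typing: well-typed at Str
ordered ✓ (v, w, u, z, x once each; derivable with no W/C/E)
linear ✓ (v, w, u, z, x: one use apiece)
affine ✓ (v, w, u, z, x: no repeats, contraction unneeded)
relevant ✓ (v, w, u, z, x: all used, weakening unneeded)
unrestricted ✓ (type-checks (Str) and nothing is barred)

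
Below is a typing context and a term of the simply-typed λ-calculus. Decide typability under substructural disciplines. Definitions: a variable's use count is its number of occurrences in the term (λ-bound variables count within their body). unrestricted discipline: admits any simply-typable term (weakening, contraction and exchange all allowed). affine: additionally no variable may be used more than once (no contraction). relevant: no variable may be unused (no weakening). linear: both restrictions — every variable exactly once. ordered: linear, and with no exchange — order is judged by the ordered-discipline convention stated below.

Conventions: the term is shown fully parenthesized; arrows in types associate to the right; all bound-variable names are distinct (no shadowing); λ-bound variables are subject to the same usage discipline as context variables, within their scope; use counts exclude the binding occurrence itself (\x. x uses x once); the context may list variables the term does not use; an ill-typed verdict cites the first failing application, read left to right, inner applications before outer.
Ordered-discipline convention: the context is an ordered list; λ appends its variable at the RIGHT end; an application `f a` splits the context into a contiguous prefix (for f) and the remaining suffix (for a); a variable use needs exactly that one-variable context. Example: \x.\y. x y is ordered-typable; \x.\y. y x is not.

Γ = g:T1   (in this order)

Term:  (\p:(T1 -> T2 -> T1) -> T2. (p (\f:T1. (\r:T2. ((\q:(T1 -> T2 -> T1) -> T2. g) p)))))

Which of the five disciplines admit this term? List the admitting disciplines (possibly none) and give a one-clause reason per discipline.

admitted in: unrestricted
counts: g=1, p [bound]=2, f [bound]=0, r [bound]=0, q [bound]=0
use order (left to right): p, g, p
typing: well-typed at ((T1 -> T2 -> T1) -> T2) -> T2
ordered: ✗, uses contraction: p ×2; f, r, q left unused
linear: ✗, uses contraction: p ×2; f, r, q left unused
affine: ✗, uses contraction: p ×2
relevant: ✗, f, r, q left unused
unrestricted: ✓, type-checks (((T1 -> T2 -> T1) -> T2) -> T2) and nothing is barred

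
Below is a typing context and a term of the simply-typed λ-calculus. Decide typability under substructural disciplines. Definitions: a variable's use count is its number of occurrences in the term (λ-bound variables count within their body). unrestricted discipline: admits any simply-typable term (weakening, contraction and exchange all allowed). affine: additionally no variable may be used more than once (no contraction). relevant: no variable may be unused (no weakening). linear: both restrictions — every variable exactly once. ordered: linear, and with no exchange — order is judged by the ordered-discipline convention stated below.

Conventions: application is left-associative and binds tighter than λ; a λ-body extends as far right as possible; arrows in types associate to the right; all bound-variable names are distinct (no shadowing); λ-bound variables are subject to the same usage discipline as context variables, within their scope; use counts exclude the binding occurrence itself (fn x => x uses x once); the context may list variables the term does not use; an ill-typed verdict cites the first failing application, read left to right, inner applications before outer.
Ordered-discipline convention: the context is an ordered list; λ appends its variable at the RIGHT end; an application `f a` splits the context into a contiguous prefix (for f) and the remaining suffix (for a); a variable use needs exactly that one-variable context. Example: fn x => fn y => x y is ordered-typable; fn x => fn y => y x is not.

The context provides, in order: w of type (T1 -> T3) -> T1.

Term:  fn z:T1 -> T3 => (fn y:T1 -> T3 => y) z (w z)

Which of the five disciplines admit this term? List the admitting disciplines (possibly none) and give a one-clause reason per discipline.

admitted in: relevant, unrestricted
use counts: w ×1, z (λ-bound) ×2, y (λ-bound) ×1
order of uses: y, z, w, z
typing: ✓ — (T1 -> T3) -> T3
ordered: ✗, needs contraction — z ×2
linear: ✗, needs contraction — z ×2
affine: ✗, needs contraction — z ×2
relevant: ✓, at least one use each (w, z, y)
unrestricted: ✓, well-typed at (T1 -> T3) -> T3; no restrictions here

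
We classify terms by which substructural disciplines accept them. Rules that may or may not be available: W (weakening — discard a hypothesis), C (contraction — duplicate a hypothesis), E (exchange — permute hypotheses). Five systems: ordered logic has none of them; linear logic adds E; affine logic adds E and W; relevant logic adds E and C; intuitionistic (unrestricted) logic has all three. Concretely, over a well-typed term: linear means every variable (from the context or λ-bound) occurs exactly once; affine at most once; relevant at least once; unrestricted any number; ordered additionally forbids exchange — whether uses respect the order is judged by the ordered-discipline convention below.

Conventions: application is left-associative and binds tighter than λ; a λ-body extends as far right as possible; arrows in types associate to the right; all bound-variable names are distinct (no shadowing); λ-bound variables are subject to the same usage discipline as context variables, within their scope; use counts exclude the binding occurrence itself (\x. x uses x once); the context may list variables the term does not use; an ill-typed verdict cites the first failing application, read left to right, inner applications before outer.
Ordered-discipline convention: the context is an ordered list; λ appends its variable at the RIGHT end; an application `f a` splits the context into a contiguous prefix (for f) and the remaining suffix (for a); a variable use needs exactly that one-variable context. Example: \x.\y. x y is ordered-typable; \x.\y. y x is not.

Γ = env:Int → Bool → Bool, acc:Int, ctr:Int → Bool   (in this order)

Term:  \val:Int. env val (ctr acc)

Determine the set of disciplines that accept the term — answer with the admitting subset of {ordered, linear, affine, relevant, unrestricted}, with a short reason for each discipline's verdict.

accepted by: linear, affine, relevant, unrestricted
use counts: env: 1, acc: 1, ctr: 1, val [bound]: 1
uses in reading order: env, val, ctr, acc
typing: well-typed at Int → Bool
ordered: ✗, no ordered split (uses run env, val, ctr, acc)
linear: ✓, exactly-once usage across env, acc, ctr, val
affine: ✓, env, acc, ctr, val: no repeats, contraction unneeded
relevant: ✓, none of env, acc, ctr, val goes unused
unrestricted: ✓, well-typed at Int → Bool; no restrictions here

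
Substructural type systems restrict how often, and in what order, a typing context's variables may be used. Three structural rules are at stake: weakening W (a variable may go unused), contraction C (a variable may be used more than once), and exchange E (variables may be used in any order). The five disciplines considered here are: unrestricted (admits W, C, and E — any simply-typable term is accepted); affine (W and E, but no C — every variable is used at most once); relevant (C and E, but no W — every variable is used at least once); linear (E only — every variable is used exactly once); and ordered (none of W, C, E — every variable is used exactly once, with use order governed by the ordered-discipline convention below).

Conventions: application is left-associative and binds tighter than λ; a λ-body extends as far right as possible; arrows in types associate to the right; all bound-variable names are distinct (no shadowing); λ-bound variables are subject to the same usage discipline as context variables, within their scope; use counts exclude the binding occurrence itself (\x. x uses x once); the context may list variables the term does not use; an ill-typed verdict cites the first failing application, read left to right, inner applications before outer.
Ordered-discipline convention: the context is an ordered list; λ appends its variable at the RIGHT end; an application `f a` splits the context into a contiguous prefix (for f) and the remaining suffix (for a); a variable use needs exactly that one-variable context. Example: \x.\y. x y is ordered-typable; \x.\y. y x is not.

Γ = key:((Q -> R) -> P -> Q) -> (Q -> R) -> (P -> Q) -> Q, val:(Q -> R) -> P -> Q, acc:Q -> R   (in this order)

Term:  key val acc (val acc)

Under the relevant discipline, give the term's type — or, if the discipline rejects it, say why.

term : Q
variable uses: key ×1, val ×2, acc ×2
left-to-right use order: key, val, acc, val, acc
typing: well-typed at Q
summary: ordered ✗ | linear ✗ | affine ✗ | relevant ✓ | unrestricted ✓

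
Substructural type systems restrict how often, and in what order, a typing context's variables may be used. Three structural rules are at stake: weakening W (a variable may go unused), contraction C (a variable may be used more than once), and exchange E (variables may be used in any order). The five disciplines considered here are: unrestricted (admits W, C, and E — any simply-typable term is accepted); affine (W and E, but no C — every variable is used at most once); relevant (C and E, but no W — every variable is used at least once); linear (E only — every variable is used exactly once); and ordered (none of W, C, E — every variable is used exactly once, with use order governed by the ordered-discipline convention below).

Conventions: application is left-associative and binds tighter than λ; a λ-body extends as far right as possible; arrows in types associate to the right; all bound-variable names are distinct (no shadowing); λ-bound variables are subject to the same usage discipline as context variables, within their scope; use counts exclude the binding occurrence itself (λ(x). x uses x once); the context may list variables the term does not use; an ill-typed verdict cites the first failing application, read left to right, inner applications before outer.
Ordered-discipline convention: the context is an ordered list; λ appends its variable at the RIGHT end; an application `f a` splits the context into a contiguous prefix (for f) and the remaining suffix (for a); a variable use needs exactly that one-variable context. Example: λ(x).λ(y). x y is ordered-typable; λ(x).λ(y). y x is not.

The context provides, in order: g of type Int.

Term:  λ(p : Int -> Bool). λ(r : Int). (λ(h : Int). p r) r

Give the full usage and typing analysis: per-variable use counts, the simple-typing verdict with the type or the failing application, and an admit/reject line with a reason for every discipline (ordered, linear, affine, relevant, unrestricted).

counts: g: 0, p (λ-bound): 1, r (λ-bound): 2, h (λ-bound): 0
order of uses: p, r, r
typing: the term checks, with type (Int -> Bool) -> Int -> Bool
ordered: ✗ — repeated use of r ×2; needs weakening: g, h unused
linear: ✗ — repeated use of r ×2; needs weakening: g, h unused
affine: ✗ — repeated use of r ×2
relevant: ✗ — needs weakening: g, h unused
unrestricted: ✓ — well-typed at (Int -> Bool) -> Int -> Bool; no restrictions here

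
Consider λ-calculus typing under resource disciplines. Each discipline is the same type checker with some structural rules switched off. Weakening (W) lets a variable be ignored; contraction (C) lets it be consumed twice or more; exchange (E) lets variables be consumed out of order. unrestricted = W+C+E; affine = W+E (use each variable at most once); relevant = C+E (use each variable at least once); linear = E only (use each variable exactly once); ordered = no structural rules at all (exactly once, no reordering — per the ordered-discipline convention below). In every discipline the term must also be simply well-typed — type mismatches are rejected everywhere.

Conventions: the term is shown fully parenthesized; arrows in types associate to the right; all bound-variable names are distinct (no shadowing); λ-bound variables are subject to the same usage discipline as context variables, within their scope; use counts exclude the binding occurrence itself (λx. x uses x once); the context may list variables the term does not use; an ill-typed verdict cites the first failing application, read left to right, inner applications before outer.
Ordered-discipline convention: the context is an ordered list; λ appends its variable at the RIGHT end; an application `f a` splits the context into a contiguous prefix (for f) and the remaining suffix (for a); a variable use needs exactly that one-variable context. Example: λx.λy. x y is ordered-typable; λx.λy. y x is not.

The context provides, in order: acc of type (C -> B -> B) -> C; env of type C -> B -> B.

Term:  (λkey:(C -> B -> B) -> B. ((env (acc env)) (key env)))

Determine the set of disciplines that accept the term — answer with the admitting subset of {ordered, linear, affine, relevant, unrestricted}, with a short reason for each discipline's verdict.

admitted in: relevant, unrestricted
variable uses: acc: 1, env: 3, key (λ-bound): 1
order of uses: env, acc, env, key, env
typing: the term checks, with type ((C -> B -> B) -> B) -> B
ordered: ✗, repeated use of env ×3
linear: ✗, repeated use of env ×3
affine: ✗, repeated use of env ×3
relevant: ✓, every one of acc, env, key appears
unrestricted: ✓, simply typable at ((C -> B -> B) -> B) -> B; W, C, E all held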